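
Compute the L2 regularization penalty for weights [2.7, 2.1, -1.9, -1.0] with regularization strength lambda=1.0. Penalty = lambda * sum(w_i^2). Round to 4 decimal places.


Squaring each weight:
2.7^2 = 7.29
2.1^2 = 4.41
(-1.9)^2 = 3.61
(-1.0)^2 = 1.0
Sum of squares = 16.31
Penalty = 1.0 * 16.31 = 16.3100

16.3100


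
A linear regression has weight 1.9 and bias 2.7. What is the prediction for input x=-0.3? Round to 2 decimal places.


y = 1.9 * -0.3 + (2.7)
= -0.57 + (2.7)
= 2.13

2.13


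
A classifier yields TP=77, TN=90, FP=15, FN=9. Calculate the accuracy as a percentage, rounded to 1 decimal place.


Accuracy = (TP + TN) / (TP + TN + FP + FN) * 100
= (77 + 90) / (77 + 90 + 15 + 9)
= 167 / 191
= 0.8743
= 87.4%

87.4


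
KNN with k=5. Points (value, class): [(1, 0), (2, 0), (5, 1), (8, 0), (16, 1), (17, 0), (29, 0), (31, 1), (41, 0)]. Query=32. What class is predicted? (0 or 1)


Distances from query 32:
Point 31 (class 1): distance = 1
Point 29 (class 0): distance = 3
Point 41 (class 0): distance = 9
Point 17 (class 0): distance = 15
Point 16 (class 1): distance = 16
K=5 nearest neighbors: classes = [1, 0, 0, 0, 1]
Votes for class 1: 2 / 5
Majority vote => class 0

0


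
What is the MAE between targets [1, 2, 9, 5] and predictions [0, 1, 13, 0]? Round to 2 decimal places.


Absolute errors: [1, 1, 4, 5]
Sum of absolute errors = 11
MAE = 11 / 4 = 2.75

2.75


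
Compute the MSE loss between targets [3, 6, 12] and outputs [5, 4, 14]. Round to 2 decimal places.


Differences: [-2, 2, -2]
Squared errors: [4, 4, 4]
Sum of squared errors = 12
MSE = 12 / 3 = 4.00

4.00


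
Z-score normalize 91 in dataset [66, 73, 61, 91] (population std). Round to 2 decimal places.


Mean = (66 + 73 + 61 + 91) / 4 = 72.75
Variance = sum((x_i - mean)^2) / n = 129.1875
Std = sqrt(129.1875) = 11.3661
Z = (x - mean) / std
= (91 - 72.75) / 11.3661
= 18.25 / 11.3661
= 1.61

1.61


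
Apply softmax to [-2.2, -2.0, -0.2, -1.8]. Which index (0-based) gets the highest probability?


Softmax is a monotonic transformation, so it preserves the argmax.
We need to find the index of the maximum logit.
Index 0: -2.2
Index 1: -2.0
Index 2: -0.2
Index 3: -1.8
Maximum logit = -0.2 at index 2

2


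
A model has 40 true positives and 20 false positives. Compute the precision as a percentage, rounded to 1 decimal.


Precision = TP / (TP + FP) * 100
= 40 / (40 + 20)
= 40 / 60
= 0.6667
= 66.7%

66.7


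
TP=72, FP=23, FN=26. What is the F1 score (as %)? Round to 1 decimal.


Precision = TP / (TP + FP) = 72 / 95 = 0.7579
Recall = TP / (TP + FN) = 72 / 98 = 0.7347
F1 = 2 * P * R / (P + R)
= 2 * 0.7579 * 0.7347 / (0.7579 + 0.7347)
= 1.1136 / 1.4926
= 0.7461
As percentage: 74.6%

74.6


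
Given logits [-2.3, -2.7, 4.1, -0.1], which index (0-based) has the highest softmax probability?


Softmax is a monotonic transformation, so it preserves the argmax.
We need to find the index of the maximum logit.
Index 0: -2.3
Index 1: -2.7
Index 2: 4.1
Index 3: -0.1
Maximum logit = 4.1 at index 2

2


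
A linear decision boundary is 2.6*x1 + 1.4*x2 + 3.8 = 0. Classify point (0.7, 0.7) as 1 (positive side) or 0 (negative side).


Compute 2.6 * 0.7 + 1.4 * 0.7 + 3.8
= 1.82 + 0.98 + 3.8
= 6.6
Since 6.6 >= 0, the point is on the positive side.

1


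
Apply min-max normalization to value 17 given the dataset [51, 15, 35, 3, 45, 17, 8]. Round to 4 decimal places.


Min = 3, Max = 51
Range = 51 - 3 = 48
Scaled = (x - min) / (max - min)
= (17 - 3) / 48
= 14 / 48
= 0.2917

0.2917


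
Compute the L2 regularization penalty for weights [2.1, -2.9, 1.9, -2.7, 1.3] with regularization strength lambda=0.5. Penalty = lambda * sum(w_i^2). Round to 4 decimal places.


Squaring each weight:
2.1^2 = 4.41
(-2.9)^2 = 8.41
1.9^2 = 3.61
(-2.7)^2 = 7.29
1.3^2 = 1.69
Sum of squares = 25.41
Penalty = 0.5 * 25.41 = 12.7050

12.7050


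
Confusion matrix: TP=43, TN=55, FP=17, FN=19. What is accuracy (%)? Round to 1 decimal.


Accuracy = (TP + TN) / (TP + TN + FP + FN) * 100
= (43 + 55) / (43 + 55 + 17 + 19)
= 98 / 134
= 0.7313
= 73.1%

73.1


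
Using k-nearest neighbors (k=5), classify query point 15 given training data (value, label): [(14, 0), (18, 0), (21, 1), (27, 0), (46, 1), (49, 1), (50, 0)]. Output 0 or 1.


Distances from query 15:
Point 14 (class 0): distance = 1
Point 18 (class 0): distance = 3
Point 21 (class 1): distance = 6
Point 27 (class 0): distance = 12
Point 46 (class 1): distance = 31
K=5 nearest neighbors: classes = [0, 0, 1, 0, 1]
Votes for class 1: 2 / 5
Majority vote => class 0

0


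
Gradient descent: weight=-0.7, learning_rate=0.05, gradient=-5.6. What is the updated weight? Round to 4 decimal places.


w_new = w_old - lr * gradient
= -0.7 - 0.05 * -5.6
= -0.7 - (-0.28)
= -0.4200

-0.4200


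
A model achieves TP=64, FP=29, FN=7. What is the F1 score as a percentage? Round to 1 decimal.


Precision = TP / (TP + FP) = 64 / 93 = 0.6882
Recall = TP / (TP + FN) = 64 / 71 = 0.9014
F1 = 2 * P * R / (P + R)
= 2 * 0.6882 * 0.9014 / (0.6882 + 0.9014)
= 1.2406 / 1.5896
= 0.7805
As percentage: 78.0%

78.0


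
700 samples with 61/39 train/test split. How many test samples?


Train samples = 700 * 61% = 427
Test samples = 700 - 427
= 273

273


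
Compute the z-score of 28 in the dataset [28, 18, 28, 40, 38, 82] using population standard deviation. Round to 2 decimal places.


Mean = (28 + 18 + 28 + 40 + 38 + 82) / 6 = 39.0
Variance = sum((x_i - mean)^2) / n = 422.3333
Std = sqrt(422.3333) = 20.5508
Z = (x - mean) / std
= (28 - 39.0) / 20.5508
= -11.0 / 20.5508
= -0.54

-0.54


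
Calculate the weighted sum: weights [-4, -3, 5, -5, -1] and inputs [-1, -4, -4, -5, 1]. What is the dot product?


Element-wise products:
-4 * -1 = 4
-3 * -4 = 12
5 * -4 = -20
-5 * -5 = 25
-1 * 1 = -1
Sum = 4 + 12 + -20 + 25 + -1
= 20

20


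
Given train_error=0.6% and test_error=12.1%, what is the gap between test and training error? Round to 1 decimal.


Generalization gap = test_error - train_error
= 12.1 - 0.6
= 11.5%
A large gap suggests overfitting.

11.5


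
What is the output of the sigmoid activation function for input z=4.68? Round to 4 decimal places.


sigmoid(z) = 1 / (1 + exp(-z))
exp(-(4.68)) = exp(-4.68) = 0.0093
1 + 0.0093 = 1.0093
1 / 1.0093 = 0.9908

0.9908


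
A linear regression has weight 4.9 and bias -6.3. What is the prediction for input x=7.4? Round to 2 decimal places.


y = 4.9 * 7.4 + (-6.3)
= 36.26 + (-6.3)
= 29.96

29.96


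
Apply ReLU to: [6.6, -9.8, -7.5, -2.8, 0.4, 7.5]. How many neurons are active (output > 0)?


ReLU(x) = max(0, x) for each element:
ReLU(6.6) = 6.6
ReLU(-9.8) = 0
ReLU(-7.5) = 0
ReLU(-2.8) = 0
ReLU(0.4) = 0.4
ReLU(7.5) = 7.5
Active neurons (>0): 3

3


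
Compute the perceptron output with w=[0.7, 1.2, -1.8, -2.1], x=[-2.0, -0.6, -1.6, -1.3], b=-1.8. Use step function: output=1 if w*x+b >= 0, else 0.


z = w . x + b
= 0.7*-2.0 + 1.2*-0.6 + -1.8*-1.6 + -2.1*-1.3 + -1.8
= -1.4 + -0.72 + 2.88 + 2.73 + -1.8
= 3.49 + -1.8
= 1.69
Since z = 1.69 >= 0, output = 1

1


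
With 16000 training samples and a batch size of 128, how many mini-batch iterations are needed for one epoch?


Iterations per epoch = dataset_size / batch_size
= 16000 / 128
= 125

125


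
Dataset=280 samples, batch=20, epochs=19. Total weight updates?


Iterations per epoch = 280 / 20 = 14
Total updates = iterations_per_epoch * epochs
= 14 * 19
= 266

266


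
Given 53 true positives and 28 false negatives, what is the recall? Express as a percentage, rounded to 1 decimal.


Recall = TP / (TP + FN) * 100
= 53 / (53 + 28)
= 53 / 81
= 0.6543
= 65.4%

65.4


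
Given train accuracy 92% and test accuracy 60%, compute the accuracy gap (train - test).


Gap = train_accuracy - test_accuracy
= 92 - 60
= 32%
This large gap strongly indicates overfitting.

32


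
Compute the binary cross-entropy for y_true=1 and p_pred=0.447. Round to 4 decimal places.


For y=1: Loss = -log(p)
= -log(0.447)
= -(-0.8052)
= 0.8052

0.8052


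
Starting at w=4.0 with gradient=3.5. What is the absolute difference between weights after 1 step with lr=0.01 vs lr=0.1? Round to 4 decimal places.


With lr=0.01: w_new = 4.0 - 0.01 * 3.5 = 3.965
With lr=0.1: w_new = 4.0 - 0.1 * 3.5 = 3.65
Absolute difference = |3.965 - 3.65|
= 0.3150

0.3150


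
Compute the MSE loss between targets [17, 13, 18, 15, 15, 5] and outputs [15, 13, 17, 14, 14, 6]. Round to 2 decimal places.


Differences: [2, 0, 1, 1, 1, -1]
Squared errors: [4, 0, 1, 1, 1, 1]
Sum of squared errors = 8
MSE = 8 / 6 = 1.33

1.33


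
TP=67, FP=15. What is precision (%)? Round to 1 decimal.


Precision = TP / (TP + FP) * 100
= 67 / (67 + 15)
= 67 / 82
= 0.8171
= 81.7%

81.7


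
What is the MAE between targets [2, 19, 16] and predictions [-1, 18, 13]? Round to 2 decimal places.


Absolute errors: [3, 1, 3]
Sum of absolute errors = 7
MAE = 7 / 3 = 2.33

2.33


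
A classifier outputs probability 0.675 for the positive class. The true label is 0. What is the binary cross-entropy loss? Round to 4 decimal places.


For y=0: Loss = -log(1-p)
= -log(1 - 0.675)
= -log(0.325)
= -(-1.1239)
= 1.1239

1.1239


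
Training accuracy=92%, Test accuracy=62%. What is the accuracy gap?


Gap = train_accuracy - test_accuracy
= 92 - 62
= 30%
This large gap strongly indicates overfitting.

30


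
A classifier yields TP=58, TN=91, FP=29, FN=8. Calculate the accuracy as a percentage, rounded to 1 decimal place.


Accuracy = (TP + TN) / (TP + TN + FP + FN) * 100
= (58 + 91) / (58 + 91 + 29 + 8)
= 149 / 186
= 0.8011
= 80.1%

80.1


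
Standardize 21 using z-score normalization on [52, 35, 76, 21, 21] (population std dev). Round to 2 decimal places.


Mean = (52 + 35 + 76 + 21 + 21) / 5 = 41.0
Variance = sum((x_i - mean)^2) / n = 436.4
Std = sqrt(436.4) = 20.8902
Z = (x - mean) / std
= (21 - 41.0) / 20.8902
= -20.0 / 20.8902
= -0.96

-0.96


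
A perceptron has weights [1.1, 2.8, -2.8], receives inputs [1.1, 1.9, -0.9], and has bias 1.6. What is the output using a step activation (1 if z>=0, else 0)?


z = w . x + b
= 1.1*1.1 + 2.8*1.9 + -2.8*-0.9 + 1.6
= 1.21 + 5.32 + 2.52 + 1.6
= 9.05 + 1.6
= 10.65
Since z = 10.65 >= 0, output = 1

1


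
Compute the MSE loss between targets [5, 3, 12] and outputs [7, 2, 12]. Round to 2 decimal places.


Differences: [-2, 1, 0]
Squared errors: [4, 1, 0]
Sum of squared errors = 5
MSE = 5 / 3 = 1.67

1.67


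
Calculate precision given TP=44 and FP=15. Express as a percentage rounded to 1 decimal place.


Precision = TP / (TP + FP) * 100
= 44 / (44 + 15)
= 44 / 59
= 0.7458
= 74.6%

74.6


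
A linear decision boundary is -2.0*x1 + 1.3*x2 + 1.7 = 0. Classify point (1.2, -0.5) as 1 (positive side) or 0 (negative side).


Compute -2.0 * 1.2 + 1.3 * -0.5 + 1.7
= -2.4 + -0.65 + 1.7
= -1.35
Since -1.35 < 0, the point is on the negative side.

0


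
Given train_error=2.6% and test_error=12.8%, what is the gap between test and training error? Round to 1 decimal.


Generalization gap = test_error - train_error
= 12.8 - 2.6
= 10.2%
A large gap suggests overfitting.

10.2


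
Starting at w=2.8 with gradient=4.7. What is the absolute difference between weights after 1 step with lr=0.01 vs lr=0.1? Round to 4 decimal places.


With lr=0.01: w_new = 2.8 - 0.01 * 4.7 = 2.753
With lr=0.1: w_new = 2.8 - 0.1 * 4.7 = 2.33
Absolute difference = |2.753 - 2.33|
= 0.4230

0.4230


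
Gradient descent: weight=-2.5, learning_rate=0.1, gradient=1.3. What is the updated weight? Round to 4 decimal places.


w_new = w_old - lr * gradient
= -2.5 - 0.1 * 1.3
= -2.5 - (0.13)
= -2.6300

-2.6300


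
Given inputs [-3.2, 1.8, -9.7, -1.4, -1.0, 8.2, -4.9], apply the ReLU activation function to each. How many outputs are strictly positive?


ReLU(x) = max(0, x) for each element:
ReLU(-3.2) = 0
ReLU(1.8) = 1.8
ReLU(-9.7) = 0
ReLU(-1.4) = 0
ReLU(-1.0) = 0
ReLU(8.2) = 8.2
ReLU(-4.9) = 0
Active neurons (>0): 2

2


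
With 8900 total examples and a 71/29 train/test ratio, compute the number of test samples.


Train samples = 8900 * 71% = 6319
Test samples = 8900 - 6319
= 2581

2581


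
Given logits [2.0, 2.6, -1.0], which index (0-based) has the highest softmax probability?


Softmax is a monotonic transformation, so it preserves the argmax.
We need to find the index of the maximum logit.
Index 0: 2.0
Index 1: 2.6
Index 2: -1.0
Maximum logit = 2.6 at index 1

1


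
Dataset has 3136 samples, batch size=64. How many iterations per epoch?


Iterations per epoch = dataset_size / batch_size
= 3136 / 64
= 49

49


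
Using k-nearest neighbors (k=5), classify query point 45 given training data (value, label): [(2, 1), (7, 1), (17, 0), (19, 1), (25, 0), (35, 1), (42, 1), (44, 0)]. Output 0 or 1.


Distances from query 45:
Point 44 (class 0): distance = 1
Point 42 (class 1): distance = 3
Point 35 (class 1): distance = 10
Point 25 (class 0): distance = 20
Point 19 (class 1): distance = 26
K=5 nearest neighbors: classes = [0, 1, 1, 0, 1]
Votes for class 1: 3 / 5
Majority vote => class 1

1


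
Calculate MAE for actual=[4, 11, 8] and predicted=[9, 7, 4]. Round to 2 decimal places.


Absolute errors: [5, 4, 4]
Sum of absolute errors = 13
MAE = 13 / 3 = 4.33

4.33


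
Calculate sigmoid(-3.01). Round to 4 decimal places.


sigmoid(z) = 1 / (1 + exp(-z))
exp(-(-3.01)) = exp(3.01) = 20.2874
1 + 20.2874 = 21.2874
1 / 21.2874 = 0.0470

0.0470


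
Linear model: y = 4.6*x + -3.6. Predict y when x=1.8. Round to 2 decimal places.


y = 4.6 * 1.8 + (-3.6)
= 8.28 + (-3.6)
= 4.68

4.68


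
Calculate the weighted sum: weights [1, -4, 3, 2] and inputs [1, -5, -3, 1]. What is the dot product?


Element-wise products:
1 * 1 = 1
-4 * -5 = 20
3 * -3 = -9
2 * 1 = 2
Sum = 1 + 20 + -9 + 2
= 14

14


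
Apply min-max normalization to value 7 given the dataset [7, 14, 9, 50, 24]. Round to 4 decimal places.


Min = 7, Max = 50
Range = 50 - 7 = 43
Scaled = (x - min) / (max - min)
= (7 - 7) / 43
= 0 / 43
= 0.0000

0.0000


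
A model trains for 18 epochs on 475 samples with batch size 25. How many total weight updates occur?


Iterations per epoch = 475 / 25 = 19
Total updates = iterations_per_epoch * epochs
= 19 * 18
= 342

342


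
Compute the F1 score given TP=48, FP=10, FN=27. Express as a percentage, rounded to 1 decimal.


Precision = TP / (TP + FP) = 48 / 58 = 0.8276
Recall = TP / (TP + FN) = 48 / 75 = 0.64
F1 = 2 * P * R / (P + R)
= 2 * 0.8276 * 0.64 / (0.8276 + 0.64)
= 1.0593 / 1.4676
= 0.7218
As percentage: 72.2%

72.2


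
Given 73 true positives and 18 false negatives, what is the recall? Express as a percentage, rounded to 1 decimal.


Recall = TP / (TP + FN) * 100
= 73 / (73 + 18)
= 73 / 91
= 0.8022
= 80.2%

80.2


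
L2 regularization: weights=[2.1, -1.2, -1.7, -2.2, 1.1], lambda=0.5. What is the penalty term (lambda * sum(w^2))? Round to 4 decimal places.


Squaring each weight:
2.1^2 = 4.41
(-1.2)^2 = 1.44
(-1.7)^2 = 2.89
(-2.2)^2 = 4.84
1.1^2 = 1.21
Sum of squares = 14.79
Penalty = 0.5 * 14.79 = 7.3950

7.3950


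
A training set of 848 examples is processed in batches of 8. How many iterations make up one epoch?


Iterations per epoch = dataset_size / batch_size
= 848 / 8
= 106

106


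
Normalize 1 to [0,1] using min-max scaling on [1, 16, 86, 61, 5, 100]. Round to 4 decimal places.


Min = 1, Max = 100
Range = 100 - 1 = 99
Scaled = (x - min) / (max - min)
= (1 - 1) / 99
= 0 / 99
= 0.0000

0.0000


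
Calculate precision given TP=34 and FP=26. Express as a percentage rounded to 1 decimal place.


Precision = TP / (TP + FP) * 100
= 34 / (34 + 26)
= 34 / 60
= 0.5667
= 56.7%

56.7


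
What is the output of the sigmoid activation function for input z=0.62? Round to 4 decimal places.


sigmoid(z) = 1 / (1 + exp(-z))
exp(-(0.62)) = exp(-0.62) = 0.5379
1 + 0.5379 = 1.5379
1 / 1.5379 = 0.6502

0.6502


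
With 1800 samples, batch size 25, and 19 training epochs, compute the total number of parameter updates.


Iterations per epoch = 1800 / 25 = 72
Total updates = iterations_per_epoch * epochs
= 72 * 19
= 1368

1368


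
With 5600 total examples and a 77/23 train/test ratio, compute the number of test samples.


Train samples = 5600 * 77% = 4312
Test samples = 5600 - 4312
= 1288

1288


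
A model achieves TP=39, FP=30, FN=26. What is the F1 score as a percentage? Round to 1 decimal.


Precision = TP / (TP + FP) = 39 / 69 = 0.5652
Recall = TP / (TP + FN) = 39 / 65 = 0.6
F1 = 2 * P * R / (P + R)
= 2 * 0.5652 * 0.6 / (0.5652 + 0.6)
= 0.6783 / 1.1652
= 0.5821
As percentage: 58.2%

58.2


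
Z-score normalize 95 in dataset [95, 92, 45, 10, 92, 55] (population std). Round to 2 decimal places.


Mean = (95 + 92 + 45 + 10 + 92 + 55) / 6 = 64.8333
Variance = sum((x_i - mean)^2) / n = 980.4722
Std = sqrt(980.4722) = 31.3125
Z = (x - mean) / std
= (95 - 64.8333) / 31.3125
= 30.1667 / 31.3125
= 0.96

0.96


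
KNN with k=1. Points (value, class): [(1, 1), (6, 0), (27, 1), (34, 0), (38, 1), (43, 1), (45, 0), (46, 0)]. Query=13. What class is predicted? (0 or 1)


Distances from query 13:
Point 6 (class 0): distance = 7
K=1 nearest neighbors: classes = [0]
Votes for class 1: 0 / 1
Majority vote => class 0

0


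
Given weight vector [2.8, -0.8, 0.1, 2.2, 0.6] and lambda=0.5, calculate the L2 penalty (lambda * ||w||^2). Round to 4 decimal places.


Squaring each weight:
2.8^2 = 7.84
(-0.8)^2 = 0.64
0.1^2 = 0.01
2.2^2 = 4.84
0.6^2 = 0.36
Sum of squares = 13.69
Penalty = 0.5 * 13.69 = 6.8450

6.8450


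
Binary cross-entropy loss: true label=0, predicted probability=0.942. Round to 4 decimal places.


For y=0: Loss = -log(1-p)
= -log(1 - 0.942)
= -log(0.058)
= -(-2.8473)
= 2.8473

2.8473


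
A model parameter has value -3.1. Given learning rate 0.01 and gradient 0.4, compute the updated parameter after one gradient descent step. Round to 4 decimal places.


w_new = w_old - lr * gradient
= -3.1 - 0.01 * 0.4
= -3.1 - (0.004)
= -3.1040

-3.1040


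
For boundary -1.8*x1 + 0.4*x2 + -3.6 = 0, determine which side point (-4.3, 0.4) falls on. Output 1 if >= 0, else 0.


Compute -1.8 * -4.3 + 0.4 * 0.4 + -3.6
= 7.74 + 0.16 + -3.6
= 4.3
Since 4.3 >= 0, the point is on the positive side.

1


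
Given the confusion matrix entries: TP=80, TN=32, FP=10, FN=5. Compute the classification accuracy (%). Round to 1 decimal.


Accuracy = (TP + TN) / (TP + TN + FP + FN) * 100
= (80 + 32) / (80 + 32 + 10 + 5)
= 112 / 127
= 0.8819
= 88.2%

88.2


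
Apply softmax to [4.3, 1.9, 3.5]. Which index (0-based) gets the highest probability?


Softmax is a monotonic transformation, so it preserves the argmax.
We need to find the index of the maximum logit.
Index 0: 4.3
Index 1: 1.9
Index 2: 3.5
Maximum logit = 4.3 at index 0

0


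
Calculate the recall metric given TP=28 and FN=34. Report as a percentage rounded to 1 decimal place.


Recall = TP / (TP + FN) * 100
= 28 / (28 + 34)
= 28 / 62
= 0.4516
= 45.2%

45.2


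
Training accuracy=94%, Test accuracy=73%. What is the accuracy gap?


Gap = train_accuracy - test_accuracy
= 94 - 73
= 21%
This large gap strongly indicates overfitting.

21


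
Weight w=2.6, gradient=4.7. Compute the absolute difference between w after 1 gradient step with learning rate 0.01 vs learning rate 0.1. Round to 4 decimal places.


With lr=0.01: w_new = 2.6 - 0.01 * 4.7 = 2.553
With lr=0.1: w_new = 2.6 - 0.1 * 4.7 = 2.13
Absolute difference = |2.553 - 2.13|
= 0.4230

0.4230


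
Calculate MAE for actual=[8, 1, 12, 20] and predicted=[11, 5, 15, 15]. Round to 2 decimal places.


Absolute errors: [3, 4, 3, 5]
Sum of absolute errors = 15
MAE = 15 / 4 = 3.75

3.75


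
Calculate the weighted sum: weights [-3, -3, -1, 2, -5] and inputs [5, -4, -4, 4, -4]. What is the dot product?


Element-wise products:
-3 * 5 = -15
-3 * -4 = 12
-1 * -4 = 4
2 * 4 = 8
-5 * -4 = 20
Sum = -15 + 12 + 4 + 8 + 20
= 29

29


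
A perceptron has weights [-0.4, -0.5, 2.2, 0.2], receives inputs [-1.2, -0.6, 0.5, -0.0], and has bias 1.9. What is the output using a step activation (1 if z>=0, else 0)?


z = w . x + b
= -0.4*-1.2 + -0.5*-0.6 + 2.2*0.5 + 0.2*-0.0 + 1.9
= 0.48 + 0.3 + 1.1 + -0.0 + 1.9
= 1.88 + 1.9
= 3.78
Since z = 3.78 >= 0, output = 1

1


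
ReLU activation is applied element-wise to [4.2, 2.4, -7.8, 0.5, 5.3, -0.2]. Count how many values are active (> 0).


ReLU(x) = max(0, x) for each element:
ReLU(4.2) = 4.2
ReLU(2.4) = 2.4
ReLU(-7.8) = 0
ReLU(0.5) = 0.5
ReLU(5.3) = 5.3
ReLU(-0.2) = 0
Active neurons (>0): 4

4


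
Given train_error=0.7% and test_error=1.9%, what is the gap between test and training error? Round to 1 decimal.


Generalization gap = test_error - train_error
= 1.9 - 0.7
= 1.2%
A small gap suggests good generalization.

1.2


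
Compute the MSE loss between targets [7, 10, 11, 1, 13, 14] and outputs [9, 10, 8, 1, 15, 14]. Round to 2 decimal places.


Differences: [-2, 0, 3, 0, -2, 0]
Squared errors: [4, 0, 9, 0, 4, 0]
Sum of squared errors = 17
MSE = 17 / 6 = 2.83

2.83


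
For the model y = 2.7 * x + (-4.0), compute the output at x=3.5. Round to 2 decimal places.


y = 2.7 * 3.5 + (-4.0)
= 9.45 + (-4.0)
= 5.45

5.45


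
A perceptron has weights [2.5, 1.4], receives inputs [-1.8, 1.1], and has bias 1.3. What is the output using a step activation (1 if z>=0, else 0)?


z = w . x + b
= 2.5*-1.8 + 1.4*1.1 + 1.3
= -4.5 + 1.54 + 1.3
= -2.96 + 1.3
= -1.66
Since z = -1.66 < 0, output = 0

0


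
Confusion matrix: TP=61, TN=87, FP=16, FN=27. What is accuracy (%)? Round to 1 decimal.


Accuracy = (TP + TN) / (TP + TN + FP + FN) * 100
= (61 + 87) / (61 + 87 + 16 + 27)
= 148 / 191
= 0.7749
= 77.5%

77.5


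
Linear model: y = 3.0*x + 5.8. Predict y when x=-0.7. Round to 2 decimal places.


y = 3.0 * -0.7 + (5.8)
= -2.1 + (5.8)
= 3.70

3.70


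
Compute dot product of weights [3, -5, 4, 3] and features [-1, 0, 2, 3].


Element-wise products:
3 * -1 = -3
-5 * 0 = 0
4 * 2 = 8
3 * 3 = 9
Sum = -3 + 0 + 8 + 9
= 14

14


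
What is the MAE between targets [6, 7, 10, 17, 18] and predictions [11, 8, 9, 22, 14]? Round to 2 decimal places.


Absolute errors: [5, 1, 1, 5, 4]
Sum of absolute errors = 16
MAE = 16 / 5 = 3.20

3.20


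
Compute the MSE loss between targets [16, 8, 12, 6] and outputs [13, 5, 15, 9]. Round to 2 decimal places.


Differences: [3, 3, -3, -3]
Squared errors: [9, 9, 9, 9]
Sum of squared errors = 36
MSE = 36 / 4 = 9.00

9.00


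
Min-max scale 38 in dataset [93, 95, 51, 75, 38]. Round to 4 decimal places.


Min = 38, Max = 95
Range = 95 - 38 = 57
Scaled = (x - min) / (max - min)
= (38 - 38) / 57
= 0 / 57
= 0.0000

0.0000


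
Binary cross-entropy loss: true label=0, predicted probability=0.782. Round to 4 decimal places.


For y=0: Loss = -log(1-p)
= -log(1 - 0.782)
= -log(0.218)
= -(-1.5233)
= 1.5233

1.5233


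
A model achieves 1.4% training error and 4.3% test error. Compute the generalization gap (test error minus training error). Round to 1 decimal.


Generalization gap = test_error - train_error
= 4.3 - 1.4
= 2.9%
A moderate gap.

2.9


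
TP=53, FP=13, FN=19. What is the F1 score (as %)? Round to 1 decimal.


Precision = TP / (TP + FP) = 53 / 66 = 0.803
Recall = TP / (TP + FN) = 53 / 72 = 0.7361
F1 = 2 * P * R / (P + R)
= 2 * 0.803 * 0.7361 / (0.803 + 0.7361)
= 1.1822 / 1.5391
= 0.7681
As percentage: 76.8%

76.8


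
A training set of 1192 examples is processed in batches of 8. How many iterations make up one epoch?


Iterations per epoch = dataset_size / batch_size
= 1192 / 8
= 149

149


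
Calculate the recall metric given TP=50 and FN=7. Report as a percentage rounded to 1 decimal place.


Recall = TP / (TP + FN) * 100
= 50 / (50 + 7)
= 50 / 57
= 0.8772
= 87.7%

87.7


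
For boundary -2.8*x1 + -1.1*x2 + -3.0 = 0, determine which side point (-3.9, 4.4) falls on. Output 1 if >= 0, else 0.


Compute -2.8 * -3.9 + -1.1 * 4.4 + -3.0
= 10.92 + -4.84 + -3.0
= 3.08
Since 3.08 >= 0, the point is on the positive side.

1


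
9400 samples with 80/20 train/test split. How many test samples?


Train samples = 9400 * 80% = 7520
Test samples = 9400 - 7520
= 1880

1880


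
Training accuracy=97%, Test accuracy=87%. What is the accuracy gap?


Gap = train_accuracy - test_accuracy
= 97 - 87
= 10%
This moderate gap may indicate mild overfitting.

10


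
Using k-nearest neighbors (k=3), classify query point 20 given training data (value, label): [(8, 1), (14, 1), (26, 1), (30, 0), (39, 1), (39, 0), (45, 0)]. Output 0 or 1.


Distances from query 20:
Point 14 (class 1): distance = 6
Point 26 (class 1): distance = 6
Point 30 (class 0): distance = 10
K=3 nearest neighbors: classes = [1, 1, 0]
Votes for class 1: 2 / 3
Majority vote => class 1

1


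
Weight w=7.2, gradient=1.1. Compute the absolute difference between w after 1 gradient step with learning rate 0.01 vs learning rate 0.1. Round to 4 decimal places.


With lr=0.01: w_new = 7.2 - 0.01 * 1.1 = 7.189
With lr=0.1: w_new = 7.2 - 0.1 * 1.1 = 7.09
Absolute difference = |7.189 - 7.09|
= 0.0990

0.0990


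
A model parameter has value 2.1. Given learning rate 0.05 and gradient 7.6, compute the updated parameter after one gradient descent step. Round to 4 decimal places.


w_new = w_old - lr * gradient
= 2.1 - 0.05 * 7.6
= 2.1 - (0.38)
= 1.7200

1.7200


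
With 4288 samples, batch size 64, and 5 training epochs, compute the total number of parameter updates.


Iterations per epoch = 4288 / 64 = 67
Total updates = iterations_per_epoch * epochs
= 67 * 5
= 335

335


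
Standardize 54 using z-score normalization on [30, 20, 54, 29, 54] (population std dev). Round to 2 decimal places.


Mean = (30 + 20 + 54 + 29 + 54) / 5 = 37.4
Variance = sum((x_i - mean)^2) / n = 195.84
Std = sqrt(195.84) = 13.9943
Z = (x - mean) / std
= (54 - 37.4) / 13.9943
= 16.6 / 13.9943
= 1.19

1.19


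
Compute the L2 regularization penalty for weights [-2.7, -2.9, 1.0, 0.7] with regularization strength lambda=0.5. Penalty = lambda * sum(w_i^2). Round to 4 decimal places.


Squaring each weight:
(-2.7)^2 = 7.29
(-2.9)^2 = 8.41
1.0^2 = 1.0
0.7^2 = 0.49
Sum of squares = 17.19
Penalty = 0.5 * 17.19 = 8.5950

8.5950


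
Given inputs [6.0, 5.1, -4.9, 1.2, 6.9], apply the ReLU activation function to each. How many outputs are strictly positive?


ReLU(x) = max(0, x) for each element:
ReLU(6.0) = 6.0
ReLU(5.1) = 5.1
ReLU(-4.9) = 0
ReLU(1.2) = 1.2
ReLU(6.9) = 6.9
Active neurons (>0): 4

4


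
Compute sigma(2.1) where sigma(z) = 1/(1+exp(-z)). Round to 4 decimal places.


sigmoid(z) = 1 / (1 + exp(-z))
exp(-(2.1)) = exp(-2.1) = 0.1225
1 + 0.1225 = 1.1225
1 / 1.1225 = 0.8909

0.8909


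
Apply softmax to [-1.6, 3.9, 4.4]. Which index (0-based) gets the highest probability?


Softmax is a monotonic transformation, so it preserves the argmax.
We need to find the index of the maximum logit.
Index 0: -1.6
Index 1: 3.9
Index 2: 4.4
Maximum logit = 4.4 at index 2

2


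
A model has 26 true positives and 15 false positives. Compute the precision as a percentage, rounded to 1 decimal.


Precision = TP / (TP + FP) * 100
= 26 / (26 + 15)
= 26 / 41
= 0.6341
= 63.4%

63.4


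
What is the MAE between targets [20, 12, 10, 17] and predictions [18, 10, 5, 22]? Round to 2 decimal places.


Absolute errors: [2, 2, 5, 5]
Sum of absolute errors = 14
MAE = 14 / 4 = 3.50

3.50


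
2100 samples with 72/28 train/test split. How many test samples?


Train samples = 2100 * 72% = 1512
Test samples = 2100 - 1512
= 588

588


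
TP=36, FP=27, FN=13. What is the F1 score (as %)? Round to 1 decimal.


Precision = TP / (TP + FP) = 36 / 63 = 0.5714
Recall = TP / (TP + FN) = 36 / 49 = 0.7347
F1 = 2 * P * R / (P + R)
= 2 * 0.5714 * 0.7347 / (0.5714 + 0.7347)
= 0.8397 / 1.3061
= 0.6429
As percentage: 64.3%

64.3


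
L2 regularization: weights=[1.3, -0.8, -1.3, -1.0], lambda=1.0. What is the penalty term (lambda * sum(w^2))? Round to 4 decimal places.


Squaring each weight:
1.3^2 = 1.69
(-0.8)^2 = 0.64
(-1.3)^2 = 1.69
(-1.0)^2 = 1.0
Sum of squares = 5.02
Penalty = 1.0 * 5.02 = 5.0200

5.0200


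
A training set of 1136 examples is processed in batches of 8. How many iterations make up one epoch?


Iterations per epoch = dataset_size / batch_size
= 1136 / 8
= 142

142


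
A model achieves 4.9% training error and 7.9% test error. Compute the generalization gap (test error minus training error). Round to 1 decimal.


Generalization gap = test_error - train_error
= 7.9 - 4.9
= 3.0%
A moderate gap.

3.0


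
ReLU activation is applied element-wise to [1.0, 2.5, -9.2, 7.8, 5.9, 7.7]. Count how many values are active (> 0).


ReLU(x) = max(0, x) for each element:
ReLU(1.0) = 1.0
ReLU(2.5) = 2.5
ReLU(-9.2) = 0
ReLU(7.8) = 7.8
ReLU(5.9) = 5.9
ReLU(7.7) = 7.7
Active neurons (>0): 5

5


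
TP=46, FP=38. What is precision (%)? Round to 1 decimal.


Precision = TP / (TP + FP) * 100
= 46 / (46 + 38)
= 46 / 84
= 0.5476
= 54.8%

54.8


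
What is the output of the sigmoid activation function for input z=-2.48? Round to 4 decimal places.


sigmoid(z) = 1 / (1 + exp(-z))
exp(-(-2.48)) = exp(2.48) = 11.9413
1 + 11.9413 = 12.9413
1 / 12.9413 = 0.0773

0.0773


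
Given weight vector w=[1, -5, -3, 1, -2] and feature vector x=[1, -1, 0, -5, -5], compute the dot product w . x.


Element-wise products:
1 * 1 = 1
-5 * -1 = 5
-3 * 0 = 0
1 * -5 = -5
-2 * -5 = 10
Sum = 1 + 5 + 0 + -5 + 10
= 11

11


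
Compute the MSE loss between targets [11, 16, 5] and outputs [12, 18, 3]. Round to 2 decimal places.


Differences: [-1, -2, 2]
Squared errors: [1, 4, 4]
Sum of squared errors = 9
MSE = 9 / 3 = 3.00

3.00


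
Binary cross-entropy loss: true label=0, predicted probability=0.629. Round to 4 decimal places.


For y=0: Loss = -log(1-p)
= -log(1 - 0.629)
= -log(0.371)
= -(-0.9916)
= 0.9916

0.9916


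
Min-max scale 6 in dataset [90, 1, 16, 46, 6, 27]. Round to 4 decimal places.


Min = 1, Max = 90
Range = 90 - 1 = 89
Scaled = (x - min) / (max - min)
= (6 - 1) / 89
= 5 / 89
= 0.0562

0.0562


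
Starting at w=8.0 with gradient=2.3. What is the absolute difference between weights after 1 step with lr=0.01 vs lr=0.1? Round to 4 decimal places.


With lr=0.01: w_new = 8.0 - 0.01 * 2.3 = 7.977
With lr=0.1: w_new = 8.0 - 0.1 * 2.3 = 7.77
Absolute difference = |7.977 - 7.77|
= 0.2070

0.2070


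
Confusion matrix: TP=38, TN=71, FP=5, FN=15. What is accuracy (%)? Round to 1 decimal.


Accuracy = (TP + TN) / (TP + TN + FP + FN) * 100
= (38 + 71) / (38 + 71 + 5 + 15)
= 109 / 129
= 0.845
= 84.5%

84.5


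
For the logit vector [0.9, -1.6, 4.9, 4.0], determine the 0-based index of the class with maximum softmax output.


Softmax is a monotonic transformation, so it preserves the argmax.
We need to find the index of the maximum logit.
Index 0: 0.9
Index 1: -1.6
Index 2: 4.9
Index 3: 4.0
Maximum logit = 4.9 at index 2

2


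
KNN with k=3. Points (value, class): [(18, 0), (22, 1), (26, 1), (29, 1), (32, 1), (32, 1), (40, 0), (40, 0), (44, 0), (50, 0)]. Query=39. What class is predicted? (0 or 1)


Distances from query 39:
Point 40 (class 0): distance = 1
Point 40 (class 0): distance = 1
Point 44 (class 0): distance = 5
K=3 nearest neighbors: classes = [0, 0, 0]
Votes for class 1: 0 / 3
Majority vote => class 0

0


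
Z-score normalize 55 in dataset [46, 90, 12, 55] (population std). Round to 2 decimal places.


Mean = (46 + 90 + 12 + 55) / 4 = 50.75
Variance = sum((x_i - mean)^2) / n = 770.6875
Std = sqrt(770.6875) = 27.7613
Z = (x - mean) / std
= (55 - 50.75) / 27.7613
= 4.25 / 27.7613
= 0.15

0.15


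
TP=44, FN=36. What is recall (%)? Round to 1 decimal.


Recall = TP / (TP + FN) * 100
= 44 / (44 + 36)
= 44 / 80
= 0.55
= 55.0%

55.0


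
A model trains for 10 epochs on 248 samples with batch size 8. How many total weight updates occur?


Iterations per epoch = 248 / 8 = 31
Total updates = iterations_per_epoch * epochs
= 31 * 10
= 310

310


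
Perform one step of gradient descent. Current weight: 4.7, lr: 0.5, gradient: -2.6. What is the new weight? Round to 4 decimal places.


w_new = w_old - lr * gradient
= 4.7 - 0.5 * -2.6
= 4.7 - (-1.3)
= 6.0000

6.0000


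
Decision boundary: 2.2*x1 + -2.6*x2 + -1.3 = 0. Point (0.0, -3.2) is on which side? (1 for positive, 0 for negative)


Compute 2.2 * 0.0 + -2.6 * -3.2 + -1.3
= 0.0 + 8.32 + -1.3
= 7.02
Since 7.02 >= 0, the point is on the positive side.

1


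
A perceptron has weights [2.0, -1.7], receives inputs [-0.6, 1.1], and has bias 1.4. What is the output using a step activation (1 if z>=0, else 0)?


z = w . x + b
= 2.0*-0.6 + -1.7*1.1 + 1.4
= -1.2 + -1.87 + 1.4
= -3.07 + 1.4
= -1.67
Since z = -1.67 < 0, output = 0

0


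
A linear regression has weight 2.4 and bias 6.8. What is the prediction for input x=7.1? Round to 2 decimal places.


y = 2.4 * 7.1 + (6.8)
= 17.04 + (6.8)
= 23.84

23.84


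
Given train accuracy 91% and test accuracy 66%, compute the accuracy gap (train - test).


Gap = train_accuracy - test_accuracy
= 91 - 66
= 25%
This large gap strongly indicates overfitting.

25


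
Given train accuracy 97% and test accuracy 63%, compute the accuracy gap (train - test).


Gap = train_accuracy - test_accuracy
= 97 - 63
= 34%
This large gap strongly indicates overfitting.

34


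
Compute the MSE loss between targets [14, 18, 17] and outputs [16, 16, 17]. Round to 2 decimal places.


Differences: [-2, 2, 0]
Squared errors: [4, 4, 0]
Sum of squared errors = 8
MSE = 8 / 3 = 2.67

2.67


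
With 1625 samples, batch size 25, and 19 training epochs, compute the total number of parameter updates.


Iterations per epoch = 1625 / 25 = 65
Total updates = iterations_per_epoch * epochs
= 65 * 19
= 1235

1235


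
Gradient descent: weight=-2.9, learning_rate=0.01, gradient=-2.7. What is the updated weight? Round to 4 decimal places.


w_new = w_old - lr * gradient
= -2.9 - 0.01 * -2.7
= -2.9 - (-0.027)
= -2.8730

-2.8730


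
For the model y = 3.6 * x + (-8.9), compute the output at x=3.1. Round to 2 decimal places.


y = 3.6 * 3.1 + (-8.9)
= 11.16 + (-8.9)
= 2.26

2.26


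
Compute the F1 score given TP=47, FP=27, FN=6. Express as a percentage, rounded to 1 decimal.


Precision = TP / (TP + FP) = 47 / 74 = 0.6351
Recall = TP / (TP + FN) = 47 / 53 = 0.8868
F1 = 2 * P * R / (P + R)
= 2 * 0.6351 * 0.8868 / (0.6351 + 0.8868)
= 1.1265 / 1.5219
= 0.7402
As percentage: 74.0%

74.0


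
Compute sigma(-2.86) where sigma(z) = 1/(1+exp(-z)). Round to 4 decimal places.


sigmoid(z) = 1 / (1 + exp(-z))
exp(-(-2.86)) = exp(2.86) = 17.4615
1 + 17.4615 = 18.4615
1 / 18.4615 = 0.0542

0.0542


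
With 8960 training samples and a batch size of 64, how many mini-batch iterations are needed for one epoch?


Iterations per epoch = dataset_size / batch_size
= 8960 / 64
= 140

140


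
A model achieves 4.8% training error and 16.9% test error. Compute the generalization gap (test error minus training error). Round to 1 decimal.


Generalization gap = test_error - train_error
= 16.9 - 4.8
= 12.1%
A large gap suggests overfitting.

12.1


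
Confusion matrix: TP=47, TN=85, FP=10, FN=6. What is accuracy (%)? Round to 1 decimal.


Accuracy = (TP + TN) / (TP + TN + FP + FN) * 100
= (47 + 85) / (47 + 85 + 10 + 6)
= 132 / 148
= 0.8919
= 89.2%

89.2


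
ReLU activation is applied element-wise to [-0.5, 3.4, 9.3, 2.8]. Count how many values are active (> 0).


ReLU(x) = max(0, x) for each element:
ReLU(-0.5) = 0
ReLU(3.4) = 3.4
ReLU(9.3) = 9.3
ReLU(2.8) = 2.8
Active neurons (>0): 3

3


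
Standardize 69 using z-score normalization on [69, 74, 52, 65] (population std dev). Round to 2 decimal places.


Mean = (69 + 74 + 52 + 65) / 4 = 65.0
Variance = sum((x_i - mean)^2) / n = 66.5
Std = sqrt(66.5) = 8.1548
Z = (x - mean) / std
= (69 - 65.0) / 8.1548
= 4.0 / 8.1548
= 0.49

0.49


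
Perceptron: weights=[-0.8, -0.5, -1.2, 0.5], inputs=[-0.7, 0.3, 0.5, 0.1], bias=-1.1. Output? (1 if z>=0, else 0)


z = w . x + b
= -0.8*-0.7 + -0.5*0.3 + -1.2*0.5 + 0.5*0.1 + -1.1
= 0.56 + -0.15 + -0.6 + 0.05 + -1.1
= -0.14 + -1.1
= -1.24
Since z = -1.24 < 0, output = 0

0


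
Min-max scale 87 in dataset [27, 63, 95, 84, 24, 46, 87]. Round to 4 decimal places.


Min = 24, Max = 95
Range = 95 - 24 = 71
Scaled = (x - min) / (max - min)
= (87 - 24) / 71
= 63 / 71
= 0.8873

0.8873


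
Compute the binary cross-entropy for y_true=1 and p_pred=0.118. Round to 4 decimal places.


For y=1: Loss = -log(p)
= -log(0.118)
= -(-2.1371)
= 2.1371

2.1371


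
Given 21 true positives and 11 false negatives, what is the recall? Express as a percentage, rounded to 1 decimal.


Recall = TP / (TP + FN) * 100
= 21 / (21 + 11)
= 21 / 32
= 0.6562
= 65.6%

65.6


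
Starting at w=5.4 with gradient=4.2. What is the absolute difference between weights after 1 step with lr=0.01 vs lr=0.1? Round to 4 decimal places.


With lr=0.01: w_new = 5.4 - 0.01 * 4.2 = 5.358
With lr=0.1: w_new = 5.4 - 0.1 * 4.2 = 4.98
Absolute difference = |5.358 - 4.98|
= 0.3780

0.3780


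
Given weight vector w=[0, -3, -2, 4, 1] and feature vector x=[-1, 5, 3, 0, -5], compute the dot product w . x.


Element-wise products:
0 * -1 = 0
-3 * 5 = -15
-2 * 3 = -6
4 * 0 = 0
1 * -5 = -5
Sum = 0 + -15 + -6 + 0 + -5
= -26

-26


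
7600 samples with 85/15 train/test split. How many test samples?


Train samples = 7600 * 85% = 6460
Test samples = 7600 - 6460
= 1140

1140


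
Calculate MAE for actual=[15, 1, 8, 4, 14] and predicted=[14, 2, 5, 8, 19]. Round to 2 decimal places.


Absolute errors: [1, 1, 3, 4, 5]
Sum of absolute errors = 14
MAE = 14 / 5 = 2.80

2.80


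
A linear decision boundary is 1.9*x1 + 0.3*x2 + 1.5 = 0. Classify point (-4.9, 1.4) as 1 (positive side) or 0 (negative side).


Compute 1.9 * -4.9 + 0.3 * 1.4 + 1.5
= -9.31 + 0.42 + 1.5
= -7.39
Since -7.39 < 0, the point is on the negative side.

0


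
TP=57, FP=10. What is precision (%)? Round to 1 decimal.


Precision = TP / (TP + FP) * 100
= 57 / (57 + 10)
= 57 / 67
= 0.8507
= 85.1%

85.1


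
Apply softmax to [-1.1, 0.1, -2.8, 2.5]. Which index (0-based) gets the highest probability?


Softmax is a monotonic transformation, so it preserves the argmax.
We need to find the index of the maximum logit.
Index 0: -1.1
Index 1: 0.1
Index 2: -2.8
Index 3: 2.5
Maximum logit = 2.5 at index 3

3


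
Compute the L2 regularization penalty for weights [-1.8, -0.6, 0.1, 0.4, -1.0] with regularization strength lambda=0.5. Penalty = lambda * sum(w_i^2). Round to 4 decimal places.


Squaring each weight:
(-1.8)^2 = 3.24
(-0.6)^2 = 0.36
0.1^2 = 0.01
0.4^2 = 0.16
(-1.0)^2 = 1.0
Sum of squares = 4.77
Penalty = 0.5 * 4.77 = 2.3850

2.3850


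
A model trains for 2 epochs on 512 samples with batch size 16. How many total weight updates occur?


Iterations per epoch = 512 / 16 = 32
Total updates = iterations_per_epoch * epochs
= 32 * 2
= 64

64


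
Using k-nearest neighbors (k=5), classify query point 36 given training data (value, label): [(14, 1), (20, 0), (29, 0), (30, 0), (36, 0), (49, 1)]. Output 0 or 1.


Distances from query 36:
Point 36 (class 0): distance = 0
Point 30 (class 0): distance = 6
Point 29 (class 0): distance = 7
Point 49 (class 1): distance = 13
Point 20 (class 0): distance = 16
K=5 nearest neighbors: classes = [0, 0, 0, 1, 0]
Votes for class 1: 1 / 5
Majority vote => class 0

0


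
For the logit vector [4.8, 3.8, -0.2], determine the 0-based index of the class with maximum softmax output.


Softmax is a monotonic transformation, so it preserves the argmax.
We need to find the index of the maximum logit.
Index 0: 4.8
Index 1: 3.8
Index 2: -0.2
Maximum logit = 4.8 at index 0

0
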